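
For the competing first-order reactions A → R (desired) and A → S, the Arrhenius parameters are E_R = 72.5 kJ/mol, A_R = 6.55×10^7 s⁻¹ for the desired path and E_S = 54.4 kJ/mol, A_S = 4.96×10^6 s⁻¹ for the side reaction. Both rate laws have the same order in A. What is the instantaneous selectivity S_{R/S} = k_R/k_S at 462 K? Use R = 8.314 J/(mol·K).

0.119

k_R/k_S = (A_R/A_S)·exp[−(E_R−E_S)/(RT)] = (A_R/A_S)·exp[(E_S−E_R)/(RT)].
(E_S−E_R)/(RT) = (54.4−72.5)×10³/(8.314×462) = -18100/3841 = -4.712.
k_R/k_S = (6.55×10^7/4.96×10^6)·exp(-4.712) = 13.21 × 0.008985 = 0.119.
Since E_R > E_S, raising the temperature improves selectivity toward R.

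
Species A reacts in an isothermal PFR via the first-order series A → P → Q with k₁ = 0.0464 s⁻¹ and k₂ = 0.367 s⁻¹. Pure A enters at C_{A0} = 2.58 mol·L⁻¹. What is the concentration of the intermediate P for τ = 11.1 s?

0.217 mol·L⁻¹

For first-order series with pure A initially, C_P(τ) = k₁C_{A0}/(k₂−k₁)·(e^(−k₁τ) − e^(−k₂τ)).
e^(−k₁τ) = e^(−0.0464×11.1) = e^(−0.5150) = 0.5975; e^(−k₂τ) = e^(−4.074) = 0.01701.
C_P = 0.0464×2.58/(0.367−0.0464) × (0.5975−0.01701) = 0.3734×0.5805 = 0.2167 mol·L⁻¹.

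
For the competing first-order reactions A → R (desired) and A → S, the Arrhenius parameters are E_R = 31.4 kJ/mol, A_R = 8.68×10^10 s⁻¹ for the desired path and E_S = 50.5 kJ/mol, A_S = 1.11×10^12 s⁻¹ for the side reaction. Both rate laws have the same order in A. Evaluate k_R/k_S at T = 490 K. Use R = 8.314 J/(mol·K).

With equal orders, S_{R/S} = k_R/k_S = (A_R/A_S)·exp[(E_S−E_R)/(RT)].
(E_S−E_R)/(RT) = (50.5−31.4)×10³/(8.314×490) = 19100/4074 = 4.688.
k_R/k_S = (8.68×10^10/1.11×10^12)·exp(4.688) = 0.07820 × 108.7 = 8.50.

8.50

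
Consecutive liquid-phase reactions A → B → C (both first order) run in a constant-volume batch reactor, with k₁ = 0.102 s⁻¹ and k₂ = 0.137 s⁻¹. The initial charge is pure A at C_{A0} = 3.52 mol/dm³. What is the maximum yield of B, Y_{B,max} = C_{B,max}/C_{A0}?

Evaluating C_B at t_opt = ln(k₂/k₁)/(k₂−k₁) gives C_{B,max}/C_{A0} = (k₁/k₂)^[k₂/(k₂−k₁)].
= (0.102/0.137)^(0.137/(0.137−0.102)) = (0.7445)^(3.914) = 0.3151.

0.315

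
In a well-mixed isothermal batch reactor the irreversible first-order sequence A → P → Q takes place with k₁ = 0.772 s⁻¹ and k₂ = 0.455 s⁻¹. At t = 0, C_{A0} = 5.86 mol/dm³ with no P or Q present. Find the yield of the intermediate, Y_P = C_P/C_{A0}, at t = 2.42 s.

0.434

The intermediate concentration in a first-order A→B→C sequence is C_P = k₁C_{A0}(e^(−k₁t) − e^(−k₂t))/(k₂−k₁).
e^(−k₁t) = e^(−0.772×2.42) = e^(−1.868) = 0.1544; e^(−k₂t) = e^(−1.101) = 0.3325.
C_P = 0.772×5.86/(0.455−0.772) × (0.1544−0.3325) = (-14.27)×(-0.1781) = 2.542 mol/dm³.
Y_P = C_P/C_{A0} = 2.542/5.86 = 0.434.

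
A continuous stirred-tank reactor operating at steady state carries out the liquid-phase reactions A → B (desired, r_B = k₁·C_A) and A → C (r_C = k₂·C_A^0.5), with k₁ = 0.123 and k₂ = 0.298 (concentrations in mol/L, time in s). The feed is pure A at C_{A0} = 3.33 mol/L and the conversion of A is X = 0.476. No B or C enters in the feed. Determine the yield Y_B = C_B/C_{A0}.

Exit C_A = C_{A0}(1−X) = 3.33×0.524 = 1.745 mol/L.
A CSTR operates uniformly at the exit composition, giving r_B = 0.2146 and r_C = 0.3936 (each k·C_A^n at C_A = 1.745).
Fraction of consumed A going to B: r_B/(r_B+r_C) = 0.3528.
C_B = 0.3528·C_{A0}·X = 0.3528×3.33×0.476 = 0.559 mol/L; Y_B = C_B/C_{A0} = 0.168.

0.168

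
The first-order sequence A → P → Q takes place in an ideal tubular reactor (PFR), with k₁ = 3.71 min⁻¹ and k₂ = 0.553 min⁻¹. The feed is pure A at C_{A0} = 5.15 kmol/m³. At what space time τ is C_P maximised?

0.603 min

The intermediate peaks when r₁ = r₂, i.e. k₁e^(−k₁τ) = k₂e^(−k₂τ), giving τ_opt = ln(k₂/k₁)/(k₂−k₁).
= ln(0.553/3.71)/(0.553−3.71) = ln(0.1491)/-3.157 = -1.903/-3.157 = 0.603 min.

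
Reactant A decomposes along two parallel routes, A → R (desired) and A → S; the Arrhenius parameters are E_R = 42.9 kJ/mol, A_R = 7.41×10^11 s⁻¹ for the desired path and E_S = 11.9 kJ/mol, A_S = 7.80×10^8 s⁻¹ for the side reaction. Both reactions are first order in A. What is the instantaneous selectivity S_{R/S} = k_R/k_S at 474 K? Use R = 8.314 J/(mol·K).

k_R/k_S = (A_R/A_S)·exp[−(E_R−E_S)/(RT)] = (A_R/A_S)·exp[(E_S−E_R)/(RT)].
(E_S−E_R)/(RT) = (11.9−42.9)×10³/(8.314×474) = -31000/3941 = -7.866.
k_R/k_S = (7.41×10^11/7.80×10^8)·exp(-7.866) = 950.0 × 3.834×10^-4 = 0.364.

0.364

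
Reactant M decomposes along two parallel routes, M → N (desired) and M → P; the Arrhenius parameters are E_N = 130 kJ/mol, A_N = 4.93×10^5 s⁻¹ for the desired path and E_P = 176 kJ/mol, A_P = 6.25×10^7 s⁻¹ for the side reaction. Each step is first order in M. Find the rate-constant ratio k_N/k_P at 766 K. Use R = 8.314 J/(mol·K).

Since both paths have the same order in M, the concentration cancels and S_{N/P} = k_N/k_P = (A_N/A_P)·exp[(E_P−E_N)/(RT)].
(E_P−E_N)/(RT) = (176−130)×10³/(8.314×766) = 46000/6369 = 7.223.
k_N/k_P = (4.93×10^5/6.25×10^7)·exp(7.223) = 0.007888 × 1371 = 10.8.

10.8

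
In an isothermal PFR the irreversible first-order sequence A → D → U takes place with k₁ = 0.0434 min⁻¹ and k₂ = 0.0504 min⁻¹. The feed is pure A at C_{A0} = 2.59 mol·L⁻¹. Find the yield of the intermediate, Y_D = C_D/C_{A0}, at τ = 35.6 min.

The intermediate concentration in a first-order A→B→C sequence is C_D = k₁C_{A0}(e^(−k₁τ) − e^(−k₂τ))/(k₂−k₁).
e^(−k₁τ) = e^(−0.0434×35.6) = e^(−1.545) = 0.2133; e^(−k₂τ) = e^(−1.794) = 0.1663.
C_D = 0.0434×2.59/(0.0504−0.0434) × (0.2133−0.1663) = 16.06×0.04705 = 0.7555 mol·L⁻¹.
Y_D = C_D/C_{A0} = 0.7555/2.59 = 0.292.

0.292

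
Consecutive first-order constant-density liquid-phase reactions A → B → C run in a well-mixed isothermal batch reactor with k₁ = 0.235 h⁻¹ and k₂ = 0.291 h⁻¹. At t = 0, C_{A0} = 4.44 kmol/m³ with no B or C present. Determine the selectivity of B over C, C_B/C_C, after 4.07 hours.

Solving the coupled first-order balances gives C_B(t) = [k₁/(k₂−k₁)]·C_{A0}·(e^(−k₁t) − e^(−k₂t)).
e^(−k₁t) = e^(−0.235×4.07) = e^(−0.9565) = 0.3843; e^(−k₂t) = e^(−1.184) = 0.3059.
C_B = 0.235×4.44/(0.291−0.235) × (0.3843−0.3059) = 18.63×0.07832 = 1.459 kmol/m³.
C_A = C_{A0}e^(−k₁t) = 1.706 kmol/m³, so C_C = C_{A0}−C_A−C_B = 1.275 kmol/m³; C_B/C_C = 1.14.

1.14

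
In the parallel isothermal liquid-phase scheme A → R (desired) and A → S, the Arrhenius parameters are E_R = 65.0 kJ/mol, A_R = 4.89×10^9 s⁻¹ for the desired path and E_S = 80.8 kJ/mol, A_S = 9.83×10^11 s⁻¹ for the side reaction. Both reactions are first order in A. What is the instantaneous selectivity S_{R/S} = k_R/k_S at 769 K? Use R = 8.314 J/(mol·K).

0.0589

Since both paths have the same order in A, the concentration cancels and S_{R/S} = k_R/k_S = (A_R/A_S)·exp[(E_S−E_R)/(RT)].
(E_S−E_R)/(RT) = (80.8−65.0)×10³/(8.314×769) = 15800/6393 = 2.471.
k_R/k_S = (4.89×10^9/9.83×10^11)·exp(2.471) = 0.004975 × 11.84 = 0.0589.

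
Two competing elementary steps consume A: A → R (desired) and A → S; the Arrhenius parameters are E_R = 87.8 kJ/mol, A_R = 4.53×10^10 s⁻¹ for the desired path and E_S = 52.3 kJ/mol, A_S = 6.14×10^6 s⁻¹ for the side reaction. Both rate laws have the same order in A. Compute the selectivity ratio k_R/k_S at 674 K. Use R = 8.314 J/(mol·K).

With equal orders, S_{R/S} = k_R/k_S = (A_R/A_S)·exp[(E_S−E_R)/(RT)].
(E_S−E_R)/(RT) = (52.3−87.8)×10³/(8.314×674) = -35500/5604 = -6.335.
k_R/k_S = (4.53×10^10/6.14×10^6)·exp(-6.335) = 7378 × 0.001773 = 13.1.

13.1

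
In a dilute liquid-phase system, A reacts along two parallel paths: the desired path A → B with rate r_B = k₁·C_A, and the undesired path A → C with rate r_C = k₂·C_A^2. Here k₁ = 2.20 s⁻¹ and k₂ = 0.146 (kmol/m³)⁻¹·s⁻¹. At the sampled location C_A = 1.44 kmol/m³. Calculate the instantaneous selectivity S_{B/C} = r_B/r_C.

S_{B/C} = r_B/r_C = (k₁·C_A)/(k₂·C_A^2) = (k₁/k₂)·C_A⁻¹.
= (2.20×1.440) / (0.146×1.440^2) = 3.168/0.3027 = 10.5.
The undesired path is higher order in A, so low C_A (CSTR or dilute feed) favours B.

10.5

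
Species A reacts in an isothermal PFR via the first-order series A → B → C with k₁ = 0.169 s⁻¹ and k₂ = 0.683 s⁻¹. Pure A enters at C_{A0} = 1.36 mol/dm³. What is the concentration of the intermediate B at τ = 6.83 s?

0.137 mol/dm³

Solving the coupled first-order balances gives C_B(τ) = [k₁/(k₂−k₁)]·C_{A0}·(e^(−k₁τ) − e^(−k₂τ)).
e^(−k₁τ) = e^(−0.169×6.83) = e^(−1.154) = 0.3153; e^(−k₂τ) = e^(−4.665) = 0.009420.
C_B = 0.169×1.36/(0.683−0.169) × (0.3153−0.009420) = 0.4472×0.3059 = 0.1368 mol/dm³.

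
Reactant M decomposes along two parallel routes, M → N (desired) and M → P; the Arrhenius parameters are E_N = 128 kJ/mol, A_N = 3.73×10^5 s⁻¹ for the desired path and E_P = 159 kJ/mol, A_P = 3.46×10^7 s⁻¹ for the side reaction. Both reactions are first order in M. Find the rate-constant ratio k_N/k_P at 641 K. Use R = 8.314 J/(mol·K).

k_N/k_P = (A_N/A_P)·exp[−(E_N−E_P)/(RT)] = (A_N/A_P)·exp[(E_P−E_N)/(RT)].
(E_P−E_N)/(RT) = (159−128)×10³/(8.314×641) = 31000/5329 = 5.817.
k_N/k_P = (3.73×10^5/3.46×10^7)·exp(5.817) = 0.01078 × 335.9 = 3.62.
Since E_N < E_P, lowering the temperature improves selectivity toward N.

3.62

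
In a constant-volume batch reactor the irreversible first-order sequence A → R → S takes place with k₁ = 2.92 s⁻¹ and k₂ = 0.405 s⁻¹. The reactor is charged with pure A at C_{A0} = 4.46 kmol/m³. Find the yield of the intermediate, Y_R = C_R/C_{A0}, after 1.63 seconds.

The intermediate concentration in a first-order A→B→C sequence is C_R = k₁C_{A0}(e^(−k₁t) − e^(−k₂t))/(k₂−k₁).
e^(−k₁t) = e^(−2.92×1.63) = e^(−4.760) = 0.008569; e^(−k₂t) = e^(−0.6602) = 0.5168.
C_R = 2.92×4.46/(0.405−2.92) × (0.008569−0.5168) = (-5.178)×(-0.5082) = 2.632 kmol/m³.
Y_R = C_R/C_{A0} = 2.632/4.46 = 0.590.

0.590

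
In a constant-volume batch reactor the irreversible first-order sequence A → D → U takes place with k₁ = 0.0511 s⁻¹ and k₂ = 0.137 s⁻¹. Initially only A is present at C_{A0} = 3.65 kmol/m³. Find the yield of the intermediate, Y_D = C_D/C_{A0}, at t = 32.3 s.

For first-order series with pure A initially, C_D(t) = k₁C_{A0}/(k₂−k₁)·(e^(−k₁t) − e^(−k₂t)).
e^(−k₁t) = e^(−0.0511×32.3) = e^(−1.651) = 0.1919; e^(−k₂t) = e^(−4.425) = 0.01197.
C_D = 0.0511×3.65/(0.137−0.0511) × (0.1919−0.01197) = 2.171×0.1800 = 0.3908 kmol/m³.
Y_D = C_D/C_{A0} = 0.3908/3.65 = 0.107.

0.107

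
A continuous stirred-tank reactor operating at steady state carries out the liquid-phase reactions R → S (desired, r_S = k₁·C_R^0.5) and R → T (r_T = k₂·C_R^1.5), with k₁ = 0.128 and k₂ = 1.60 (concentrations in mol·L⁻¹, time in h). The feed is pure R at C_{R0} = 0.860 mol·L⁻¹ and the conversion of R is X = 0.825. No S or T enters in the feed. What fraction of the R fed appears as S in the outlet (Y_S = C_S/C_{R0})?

Exit C_R = C_{R0}(1−X) = 0.860×0.175 = 0.1505 mol·L⁻¹.
In a CSTR the entire volume is at exit conditions, so r_S = 0.128×0.1505^0.5 = 0.04966 and r_T = 1.60×0.1505^1.5 = 0.09342.
Fraction of consumed R going to S: r_S/(r_S+r_T) = 0.3471.
C_S = 0.3471·C_{R0}·X = 0.3471×0.860×0.825 = 0.246 mol·L⁻¹; Y_S = C_S/C_{R0} = 0.286.

0.286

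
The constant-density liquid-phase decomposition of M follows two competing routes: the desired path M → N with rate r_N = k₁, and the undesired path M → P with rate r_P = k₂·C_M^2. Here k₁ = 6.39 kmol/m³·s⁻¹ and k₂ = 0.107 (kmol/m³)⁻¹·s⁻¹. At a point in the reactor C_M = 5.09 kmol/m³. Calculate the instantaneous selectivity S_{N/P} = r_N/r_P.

S_{N/P} = r_N/r_P = (k₁)/(k₂·C_M^2) = (k₁/k₂)·C_M^-2.
= (6.39) / (0.107×5.090^2) = 6.390/2.772 = 2.31.

2.31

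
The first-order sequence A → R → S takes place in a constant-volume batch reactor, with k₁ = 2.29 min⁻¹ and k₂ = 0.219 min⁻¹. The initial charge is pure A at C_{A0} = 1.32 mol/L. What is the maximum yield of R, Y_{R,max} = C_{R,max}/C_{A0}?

At the optimum, C_{R,max}/C_{A0} = (k₁/k₂)^[k₂/(k₂−k₁)].
= (2.29/0.219)^(0.219/(0.219−2.29)) = (10.46)^(-0.1057) = 0.7802.

0.780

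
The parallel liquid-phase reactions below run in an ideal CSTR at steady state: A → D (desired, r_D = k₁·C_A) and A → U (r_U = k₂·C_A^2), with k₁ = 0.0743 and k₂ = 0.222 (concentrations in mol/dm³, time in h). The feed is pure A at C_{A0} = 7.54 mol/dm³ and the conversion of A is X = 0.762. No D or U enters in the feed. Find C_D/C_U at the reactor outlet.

Exit C_A = C_{A0}(1−X) = 7.54×0.238 = 1.795 mol/dm³.
Rates in a CSTR are evaluated at the outlet concentration: r_D = 0.0743×1.795 = 0.1333, r_U = 0.222×1.795^2 = 0.7149.
Overall selectivity = C_D/C_U = r_Dτ/(r_Uτ) = r_D/r_U = 0.187.

0.187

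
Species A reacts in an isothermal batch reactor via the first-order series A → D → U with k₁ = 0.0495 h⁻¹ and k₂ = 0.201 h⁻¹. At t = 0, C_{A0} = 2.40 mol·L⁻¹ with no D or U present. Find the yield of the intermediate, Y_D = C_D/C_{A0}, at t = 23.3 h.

For first-order series with pure A initially, C_D(t) = k₁C_{A0}/(k₂−k₁)·(e^(−k₁t) − e^(−k₂t)).
e^(−k₁t) = e^(−0.0495×23.3) = e^(−1.153) = 0.3156; e^(−k₂t) = e^(−4.683) = 0.009248.
C_D = 0.0495×2.40/(0.201−0.0495) × (0.3156−0.009248) = 0.7842×0.3063 = 0.2402 mol·L⁻¹.
Y_D = C_D/C_{A0} = 0.2402/2.40 = 0.100.

0.100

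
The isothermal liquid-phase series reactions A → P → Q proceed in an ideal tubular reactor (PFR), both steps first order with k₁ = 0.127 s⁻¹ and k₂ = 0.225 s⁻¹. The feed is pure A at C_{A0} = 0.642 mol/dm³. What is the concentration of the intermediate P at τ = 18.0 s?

For first-order series with pure A initially, C_P(τ) = k₁C_{A0}/(k₂−k₁)·(e^(−k₁τ) − e^(−k₂τ)).
e^(−k₁τ) = e^(−0.127×18.0) = e^(−2.286) = 0.1017; e^(−k₂τ) = e^(−4.050) = 0.01742.
C_P = 0.127×0.642/(0.225−0.127) × (0.1017−0.01742) = 0.8320×0.08425 = 0.07009 mol/dm³.

0.0701 mol/dm³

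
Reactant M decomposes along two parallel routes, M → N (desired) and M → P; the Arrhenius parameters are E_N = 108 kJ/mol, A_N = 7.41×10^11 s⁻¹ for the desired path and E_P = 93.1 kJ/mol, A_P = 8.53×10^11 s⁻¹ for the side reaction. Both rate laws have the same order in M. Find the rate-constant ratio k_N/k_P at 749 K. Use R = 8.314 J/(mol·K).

0.0794

With equal orders, S_{N/P} = k_N/k_P = (A_N/A_P)·exp[(E_P−E_N)/(RT)].
(E_P−E_N)/(RT) = (93.1−108)×10³/(8.314×749) = -14900/6227 = -2.393.
k_N/k_P = (7.41×10^11/8.53×10^11)·exp(-2.393) = 0.8687 × 0.09138 = 0.0794.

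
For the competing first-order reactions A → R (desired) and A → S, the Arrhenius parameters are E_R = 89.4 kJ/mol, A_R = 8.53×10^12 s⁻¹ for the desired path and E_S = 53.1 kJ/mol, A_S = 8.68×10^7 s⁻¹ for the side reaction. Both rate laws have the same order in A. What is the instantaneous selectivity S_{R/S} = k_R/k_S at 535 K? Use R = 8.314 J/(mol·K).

28.1

With equal orders, S_{R/S} = k_R/k_S = (A_R/A_S)·exp[(E_S−E_R)/(RT)].
(E_S−E_R)/(RT) = (53.1−89.4)×10³/(8.314×535) = -36300/4448 = -8.161.
k_R/k_S = (8.53×10^12/8.68×10^7)·exp(-8.161) = 98272 × 2.856×10^-4 = 28.1.
Since E_R > E_S, raising the temperature improves selectivity toward R.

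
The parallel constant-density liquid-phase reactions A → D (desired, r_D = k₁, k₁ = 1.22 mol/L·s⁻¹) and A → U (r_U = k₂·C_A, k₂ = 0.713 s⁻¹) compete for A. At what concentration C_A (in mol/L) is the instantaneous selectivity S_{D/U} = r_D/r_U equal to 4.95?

S_{D/U} = (k₁/k₂)·C_A⁻¹ ⇒ C_A = (S·k₂/k₁)^(-1).
= (4.95×0.713/1.22)^(-1) = (2.893)^(-1) = 0.346 mol/L.

0.346 mol/L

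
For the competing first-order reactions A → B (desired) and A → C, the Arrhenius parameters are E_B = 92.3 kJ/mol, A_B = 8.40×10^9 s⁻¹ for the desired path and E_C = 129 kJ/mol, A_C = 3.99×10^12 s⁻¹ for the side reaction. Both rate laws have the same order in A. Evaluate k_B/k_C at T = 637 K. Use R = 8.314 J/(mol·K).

k_B/k_C = (A_B/A_C)·exp[−(E_B−E_C)/(RT)] = (A_B/A_C)·exp[(E_C−E_B)/(RT)].
(E_C−E_B)/(RT) = (129−92.3)×10³/(8.314×637) = 36700/5296 = 6.930.
k_B/k_C = (8.40×10^9/3.99×10^12)·exp(6.930) = 0.002105 × 1022 = 2.15.

2.15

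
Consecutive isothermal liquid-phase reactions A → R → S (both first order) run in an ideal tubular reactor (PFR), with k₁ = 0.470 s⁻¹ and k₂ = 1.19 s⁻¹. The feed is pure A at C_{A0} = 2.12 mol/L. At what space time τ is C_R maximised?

Setting dC_R/dτ = 0 gives τ_opt = ln(k₂/k₁)/(k₂−k₁).
= ln(1.19/0.470)/(1.19−0.470) = ln(2.532)/0.7200 = 0.9290/0.7200 = 1.29 s.

1.29 s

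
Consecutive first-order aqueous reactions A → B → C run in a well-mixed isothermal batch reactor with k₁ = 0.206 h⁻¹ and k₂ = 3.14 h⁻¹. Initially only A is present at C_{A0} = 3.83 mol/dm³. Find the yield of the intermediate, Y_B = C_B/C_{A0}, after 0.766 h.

The intermediate concentration in a first-order A→B→C sequence is C_B = k₁C_{A0}(e^(−k₁t) − e^(−k₂t))/(k₂−k₁).
e^(−k₁t) = e^(−0.206×0.766) = e^(−0.1578) = 0.8540; e^(−k₂t) = e^(−2.405) = 0.09024.
C_B = 0.206×3.83/(3.14−0.206) × (0.8540−0.09024) = 0.2689×0.7638 = 0.2054 mol/dm³.
Y_B = C_B/C_{A0} = 0.2054/3.83 = 0.0536.

0.0536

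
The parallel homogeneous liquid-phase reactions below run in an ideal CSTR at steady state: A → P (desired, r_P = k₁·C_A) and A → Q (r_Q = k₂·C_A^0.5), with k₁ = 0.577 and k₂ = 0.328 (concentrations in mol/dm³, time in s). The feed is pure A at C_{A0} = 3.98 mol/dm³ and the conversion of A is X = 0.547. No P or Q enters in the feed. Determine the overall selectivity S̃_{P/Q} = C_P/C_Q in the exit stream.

Exit C_A = C_{A0}(1−X) = 3.98×0.453 = 1.803 mol/dm³.
Rates in a CSTR are evaluated at the outlet concentration: r_P = 0.577×1.803 = 1.040, r_Q = 0.328×1.803^0.5 = 0.4404.
Overall selectivity = C_P/C_Q = r_Pτ/(r_Qτ) = r_P/r_Q = 2.36.

2.36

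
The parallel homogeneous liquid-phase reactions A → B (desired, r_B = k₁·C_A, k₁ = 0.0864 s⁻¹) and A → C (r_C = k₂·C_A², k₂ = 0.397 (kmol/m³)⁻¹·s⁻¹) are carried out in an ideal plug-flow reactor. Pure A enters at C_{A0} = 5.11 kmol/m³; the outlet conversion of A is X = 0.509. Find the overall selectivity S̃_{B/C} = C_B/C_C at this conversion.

C_A = C_{A0}(1−X) = 2.509 kmol/m³.
Along a PFR/batch, dC_B/dC_A = −r_B/(r_B+r_C) = −k₁/(k₁+k₂·C_A).
Integrating from C_{A0} to C_A: C_B = (0.0864/0.397)·ln[(0.0864+0.397·5.11)/(0.0864+0.397·2.51)] = 0.2176·ln(2.115/1.082) = 0.1458 kmol/m³.
C_C = (C_{A0}−C_A)−C_B = 2.455 kmol/m³; S̃_{B/C} = 0.1458/2.455 = 0.0594.

0.0594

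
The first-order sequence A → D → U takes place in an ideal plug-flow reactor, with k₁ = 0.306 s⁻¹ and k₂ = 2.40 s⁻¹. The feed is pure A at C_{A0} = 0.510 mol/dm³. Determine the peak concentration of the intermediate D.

Evaluating C_D at τ_opt = ln(k₂/k₁)/(k₂−k₁) gives C_{D,max}/C_{A0} = (k₁/k₂)^[k₂/(k₂−k₁)].
= (0.306/2.40)^(2.40/(2.40−0.306)) = (0.1275)^(1.146) = 0.09436.
C_{D,max} = 0.09436×0.510 = 0.0481 mol/dm³.

0.0481 mol/dm³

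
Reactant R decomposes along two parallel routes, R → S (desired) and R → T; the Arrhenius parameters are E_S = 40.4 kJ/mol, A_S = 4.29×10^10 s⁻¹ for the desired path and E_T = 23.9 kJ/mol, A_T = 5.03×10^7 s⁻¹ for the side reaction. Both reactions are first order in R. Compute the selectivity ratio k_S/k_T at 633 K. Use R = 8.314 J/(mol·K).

37.1

With equal orders, S_{S/T} = k_S/k_T = (A_S/A_T)·exp[(E_T−E_S)/(RT)].
(E_T−E_S)/(RT) = (23.9−40.4)×10³/(8.314×633) = -16500/5263 = -3.135.
k_S/k_T = (4.29×10^10/5.03×10^7)·exp(-3.135) = 852.9 × 0.04349 = 37.1.
Since E_S > E_T, raising the temperature improves selectivity toward S.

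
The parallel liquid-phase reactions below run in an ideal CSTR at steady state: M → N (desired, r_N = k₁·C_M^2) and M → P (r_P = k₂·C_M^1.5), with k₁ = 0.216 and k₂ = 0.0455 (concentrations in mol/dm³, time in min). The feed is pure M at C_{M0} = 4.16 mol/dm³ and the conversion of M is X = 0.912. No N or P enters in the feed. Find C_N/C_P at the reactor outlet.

Exit C_M = C_{M0}(1−X) = 4.16×0.0880 = 0.3661 mol/dm³.
A CSTR operates uniformly at the exit composition, giving r_N = 0.02895 and r_P = 0.01008 (each k·C_M^n at C_M = 0.3661).
Overall selectivity = C_N/C_P = r_Nτ/(r_Pτ) = r_N/r_P = 2.87.

2.87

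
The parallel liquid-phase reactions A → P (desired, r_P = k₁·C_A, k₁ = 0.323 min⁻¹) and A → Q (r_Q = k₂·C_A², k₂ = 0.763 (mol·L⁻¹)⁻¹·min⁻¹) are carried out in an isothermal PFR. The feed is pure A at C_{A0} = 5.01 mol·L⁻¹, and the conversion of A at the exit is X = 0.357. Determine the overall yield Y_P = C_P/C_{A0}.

0.0337

C_A = C_{A0}(1−X) = 3.221 mol·L⁻¹.
Along a PFR/batch, dC_P/dC_A = −r_P/(r_P+r_Q) = −k₁/(k₁+k₂·C_A).
Integrating from C_{A0} to C_A: C_P = (0.323/0.763)·ln[(0.323+0.763·5.01)/(0.323+0.763·3.22)] = 0.4233·ln(4.146/2.781) = 0.1690 mol·L⁻¹.
Y_P = C_P/C_{A0} = 0.1690/5.01 = 0.0337.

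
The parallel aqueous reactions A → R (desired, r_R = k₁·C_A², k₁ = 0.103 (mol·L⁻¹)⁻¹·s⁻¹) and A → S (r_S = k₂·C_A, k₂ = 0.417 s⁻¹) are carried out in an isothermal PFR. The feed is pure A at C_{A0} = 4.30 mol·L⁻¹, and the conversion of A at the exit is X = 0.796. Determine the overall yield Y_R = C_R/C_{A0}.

C_A = C_{A0}(1−X) = 0.8772 mol·L⁻¹.
Along a PFR/batch, dC_S/dC_A = −r_S/(r_R+r_S) = −k₂/(k₂+k₁·C_A).
Integrating from C_{A0} to C_A: C_S = (0.417/0.103)·ln[(0.417+0.103·4.30)/(0.417+0.103·0.877)] = 4.049·ln(0.8599/0.5074) = 2.136 mol·L⁻¹.
Then C_R = (C_{A0}−C_A) − C_S = 3.423 − 2.136 = 1.287 mol·L⁻¹.
Y_R = C_R/C_{A0} = 1.287/4.30 = 0.299.

0.299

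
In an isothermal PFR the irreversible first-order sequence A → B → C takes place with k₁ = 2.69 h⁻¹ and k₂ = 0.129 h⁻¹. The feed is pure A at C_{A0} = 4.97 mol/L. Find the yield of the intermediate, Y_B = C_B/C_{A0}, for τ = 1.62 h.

0.839

The intermediate concentration in a first-order A→B→C sequence is C_B = k₁C_{A0}(e^(−k₁τ) − e^(−k₂τ))/(k₂−k₁).
e^(−k₁τ) = e^(−2.69×1.62) = e^(−4.358) = 0.01281; e^(−k₂τ) = e^(−0.2090) = 0.8114.
C_B = 2.69×4.97/(0.129−2.69) × (0.01281−0.8114) = (-5.220)×(-0.7986) = 4.169 mol/L.
Y_B = C_B/C_{A0} = 4.169/4.97 = 0.839.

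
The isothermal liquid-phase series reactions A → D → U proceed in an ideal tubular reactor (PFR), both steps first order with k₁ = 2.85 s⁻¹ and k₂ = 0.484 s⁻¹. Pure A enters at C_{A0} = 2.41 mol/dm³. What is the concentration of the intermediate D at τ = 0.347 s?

1.37 mol/dm³

The intermediate concentration in a first-order A→B→C sequence is C_D = k₁C_{A0}(e^(−k₁τ) − e^(−k₂τ))/(k₂−k₁).
e^(−k₁τ) = e^(−2.85×0.347) = e^(−0.9889) = 0.3720; e^(−k₂τ) = e^(−0.1679) = 0.8454.
C_D = 2.85×2.41/(0.484−2.85) × (0.3720−0.8454) = (-2.903)×(-0.4734) = 1.374 mol/dm³.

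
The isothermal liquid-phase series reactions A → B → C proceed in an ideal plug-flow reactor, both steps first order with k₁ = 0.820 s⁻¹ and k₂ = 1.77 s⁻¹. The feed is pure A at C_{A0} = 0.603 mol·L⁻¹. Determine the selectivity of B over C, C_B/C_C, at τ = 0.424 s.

The intermediate concentration in a first-order A→B→C sequence is C_B = k₁C_{A0}(e^(−k₁τ) − e^(−k₂τ))/(k₂−k₁).
e^(−k₁τ) = e^(−0.820×0.424) = e^(−0.3477) = 0.7063; e^(−k₂τ) = e^(−0.7505) = 0.4721.
C_B = 0.820×0.603/(1.77−0.820) × (0.7063−0.4721) = 0.5205×0.2342 = 0.1219 mol·L⁻¹.
C_A = C_{A0}e^(−k₁τ) = 0.4259 mol·L⁻¹, so C_C = C_{A0}−C_A−C_B = 0.05520 mol·L⁻¹; C_B/C_C = 2.21.

2.21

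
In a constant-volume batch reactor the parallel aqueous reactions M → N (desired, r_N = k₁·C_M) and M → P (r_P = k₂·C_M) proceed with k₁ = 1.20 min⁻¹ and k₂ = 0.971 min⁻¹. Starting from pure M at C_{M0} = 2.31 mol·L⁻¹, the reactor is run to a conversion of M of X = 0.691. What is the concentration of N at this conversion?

C_M = C_{M0}(1−X) = 0.7138 mol·L⁻¹.
Both paths are first order in M, so the instantaneous fraction to N is constant: dC_N/d(−C_M) = k₁/(k₁+k₂) = 0.5527.
C_N = 0.5527·(C_{M0}−C_M) = 0.5527×1.596 = 0.882 mol·L⁻¹.

0.882 mol·L⁻¹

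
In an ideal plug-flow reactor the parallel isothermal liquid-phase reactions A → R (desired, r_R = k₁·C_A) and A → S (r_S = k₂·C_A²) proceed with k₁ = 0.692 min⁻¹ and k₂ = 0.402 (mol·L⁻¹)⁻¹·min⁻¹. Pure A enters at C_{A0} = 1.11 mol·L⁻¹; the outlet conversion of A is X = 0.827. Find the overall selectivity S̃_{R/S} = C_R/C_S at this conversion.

C_A = C_{A0}(1−X) = 0.1920 mol·L⁻¹.
Along a PFR/batch, dC_R/dC_A = −r_R/(r_R+r_S) = −k₁/(k₁+k₂·C_A).
Integrating from C_{A0} to C_A: C_R = (0.692/0.402)·ln[(0.692+0.402·1.11)/(0.692+0.402·0.192)] = 1.721·ln(1.138/0.7692) = 0.6746 mol·L⁻¹.
C_S = (C_{A0}−C_A)−C_R = 0.2434 mol·L⁻¹; S̃_{R/S} = 0.6746/0.2434 = 2.77.

2.77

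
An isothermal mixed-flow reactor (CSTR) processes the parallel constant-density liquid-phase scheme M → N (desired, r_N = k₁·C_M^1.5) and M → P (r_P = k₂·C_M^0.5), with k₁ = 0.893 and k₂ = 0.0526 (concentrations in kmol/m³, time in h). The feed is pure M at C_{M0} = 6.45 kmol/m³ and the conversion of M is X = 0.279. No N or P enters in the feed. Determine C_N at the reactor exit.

1.78 kmol/m³

Exit C_M = C_{M0}(1−X) = 6.45×0.721 = 4.650 kmol/m³.
Rates in a CSTR are evaluated at the outlet concentration: r_N = 0.893×4.650^1.5 = 8.956, r_P = 0.0526×4.650^0.5 = 0.1134.
Fraction of consumed M going to N: r_N/(r_N+r_P) = 0.9875.
C_N = 0.9875·C_{M0}·X = 0.9875×6.45×0.279 = 1.78 kmol/m³.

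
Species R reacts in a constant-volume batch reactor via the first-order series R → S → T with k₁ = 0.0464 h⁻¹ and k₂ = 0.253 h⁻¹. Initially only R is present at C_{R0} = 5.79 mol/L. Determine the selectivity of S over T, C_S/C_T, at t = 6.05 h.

Solving the coupled first-order balances gives C_S(t) = [k₁/(k₂−k₁)]·C_{R0}·(e^(−k₁t) − e^(−k₂t)).
e^(−k₁t) = e^(−0.0464×6.05) = e^(−0.2807) = 0.7552; e^(−k₂t) = e^(−1.531) = 0.2164.
C_S = 0.0464×5.79/(0.253−0.0464) × (0.7552−0.2164) = 1.300×0.5388 = 0.7007 mol/L.
C_R = C_{R0}e^(−k₁t) = 4.373 mol/L, so C_T = C_{R0}−C_R−C_S = 0.7165 mol/L; C_S/C_T = 0.978.

0.978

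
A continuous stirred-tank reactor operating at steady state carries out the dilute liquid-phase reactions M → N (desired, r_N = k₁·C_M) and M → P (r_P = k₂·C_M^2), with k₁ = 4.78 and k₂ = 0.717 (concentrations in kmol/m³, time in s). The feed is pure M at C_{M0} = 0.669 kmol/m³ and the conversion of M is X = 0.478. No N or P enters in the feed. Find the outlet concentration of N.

0.304 kmol/m³

Exit C_M = C_{M0}(1−X) = 0.669×0.522 = 0.3492 kmol/m³.
In a CSTR the entire volume is at exit conditions, so r_N = 4.78×0.3492 = 1.669 and r_P = 0.717×0.3492^2 = 0.08744.
Fraction of consumed M going to N: r_N/(r_N+r_P) = 0.9502.
C_N = 0.9502·C_{M0}·X = 0.9502×0.669×0.478 = 0.304 kmol/m³.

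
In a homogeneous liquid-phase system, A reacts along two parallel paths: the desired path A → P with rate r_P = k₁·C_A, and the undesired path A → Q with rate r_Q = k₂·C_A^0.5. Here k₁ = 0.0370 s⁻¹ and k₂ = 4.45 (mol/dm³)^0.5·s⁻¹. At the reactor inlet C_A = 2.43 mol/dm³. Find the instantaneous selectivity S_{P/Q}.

S_{P/Q} = r_P/r_Q = (k₁·C_A)/(k₂·C_A^0.5) = (k₁/k₂)·C_A^0.5.
= (0.0370×2.430) / (4.45×2.430^0.5) = 0.08991/6.937 = 0.0130.

0.0130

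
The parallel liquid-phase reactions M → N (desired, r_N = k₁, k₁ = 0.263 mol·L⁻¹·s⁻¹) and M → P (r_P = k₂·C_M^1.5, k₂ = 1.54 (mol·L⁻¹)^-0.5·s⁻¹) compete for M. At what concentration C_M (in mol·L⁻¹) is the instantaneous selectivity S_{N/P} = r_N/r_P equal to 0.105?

1.38 mol·L⁻¹

S_{N/P} = (k₁/k₂)·C_M^-1.5 ⇒ C_M = (S·k₂/k₁)^(1/(-1.5)).
= (0.105×1.54/0.263)^(-0.6667) = (0.6148)^(-0.6667) = 1.38 mol·L⁻¹.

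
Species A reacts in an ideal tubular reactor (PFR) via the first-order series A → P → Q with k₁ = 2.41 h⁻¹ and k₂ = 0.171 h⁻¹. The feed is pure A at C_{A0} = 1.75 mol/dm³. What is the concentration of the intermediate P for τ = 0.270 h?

Solving the coupled first-order balances gives C_P(τ) = [k₁/(k₂−k₁)]·C_{A0}·(e^(−k₁τ) − e^(−k₂τ)).
e^(−k₁τ) = e^(−2.41×0.270) = e^(−0.6507) = 0.5217; e^(−k₂τ) = e^(−0.04617) = 0.9549.
C_P = 2.41×1.75/(0.171−2.41) × (0.5217−0.9549) = (-1.884)×(-0.4332) = 0.8160 mol/dm³.

0.816 mol/dm³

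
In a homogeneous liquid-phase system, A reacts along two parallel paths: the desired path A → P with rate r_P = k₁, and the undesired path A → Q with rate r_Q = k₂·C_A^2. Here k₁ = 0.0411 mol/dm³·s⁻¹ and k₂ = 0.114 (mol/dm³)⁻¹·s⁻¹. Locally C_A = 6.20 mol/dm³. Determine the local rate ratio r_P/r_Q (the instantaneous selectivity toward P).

S_{P/Q} = r_P/r_Q = (k₁)/(k₂·C_A^2) = (k₁/k₂)·C_A^-2.
= (0.0411) / (0.114×6.200^2) = 0.04110/4.382 = 0.00938.

0.00938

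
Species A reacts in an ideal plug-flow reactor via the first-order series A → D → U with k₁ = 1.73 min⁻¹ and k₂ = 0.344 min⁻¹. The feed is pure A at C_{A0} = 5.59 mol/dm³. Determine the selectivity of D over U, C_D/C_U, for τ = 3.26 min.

Solving the coupled first-order balances gives C_D(τ) = [k₁/(k₂−k₁)]·C_{A0}·(e^(−k₁τ) − e^(−k₂τ)).
e^(−k₁τ) = e^(−1.73×3.26) = e^(−5.640) = 0.003554; e^(−k₂τ) = e^(−1.121) = 0.3258.
C_D = 1.73×5.59/(0.344−1.73) × (0.003554−0.3258) = (-6.977)×(-0.3223) = 2.249 mol/dm³.
C_A = C_{A0}e^(−k₁τ) = 0.01986 mol/dm³, so C_U = C_{A0}−C_A−C_D = 3.322 mol/dm³; C_D/C_U = 0.677.

0.677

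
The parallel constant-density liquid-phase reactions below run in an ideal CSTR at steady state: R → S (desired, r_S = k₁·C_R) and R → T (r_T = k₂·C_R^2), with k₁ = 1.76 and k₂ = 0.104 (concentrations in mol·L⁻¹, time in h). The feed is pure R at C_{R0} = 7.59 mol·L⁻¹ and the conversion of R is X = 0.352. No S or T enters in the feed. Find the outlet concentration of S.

2.07 mol·L⁻¹

Exit C_R = C_{R0}(1−X) = 7.59×0.648 = 4.918 mol·L⁻¹.
In a CSTR the entire volume is at exit conditions, so r_S = 1.76×4.918 = 8.656 and r_T = 0.104×4.918^2 = 2.516.
Fraction of consumed R going to S: r_S/(r_S+r_T) = 0.7748.
C_S = 0.7748·C_{R0}·X = 0.7748×7.59×0.352 = 2.07 mol·L⁻¹.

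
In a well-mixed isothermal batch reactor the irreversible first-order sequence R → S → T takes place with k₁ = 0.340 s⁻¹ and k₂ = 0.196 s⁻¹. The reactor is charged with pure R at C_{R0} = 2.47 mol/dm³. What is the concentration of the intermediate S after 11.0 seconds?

0.537 mol/dm³

Solving the coupled first-order balances gives C_S(t) = [k₁/(k₂−k₁)]·C_{R0}·(e^(−k₁t) − e^(−k₂t)).
e^(−k₁t) = e^(−0.340×11.0) = e^(−3.740) = 0.02375; e^(−k₂t) = e^(−2.156) = 0.1158.
C_S = 0.340×2.47/(0.196−0.340) × (0.02375−0.1158) = (-5.832)×(-0.09203) = 0.5367 mol/dm³.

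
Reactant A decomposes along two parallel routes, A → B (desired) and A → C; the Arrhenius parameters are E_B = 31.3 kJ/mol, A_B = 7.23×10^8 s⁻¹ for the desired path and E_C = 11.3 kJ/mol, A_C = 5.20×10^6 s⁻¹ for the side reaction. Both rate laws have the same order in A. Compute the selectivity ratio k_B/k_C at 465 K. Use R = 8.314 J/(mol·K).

0.788

k_B/k_C = (A_B/A_C)·exp[−(E_B−E_C)/(RT)] = (A_B/A_C)·exp[(E_C−E_B)/(RT)].
(E_C−E_B)/(RT) = (11.3−31.3)×10³/(8.314×465) = -20000/3866 = -5.173.
k_B/k_C = (7.23×10^8/5.20×10^6)·exp(-5.173) = 139.0 × 0.005666 = 0.788.
Since E_B > E_C, raising the temperature improves selectivity toward B.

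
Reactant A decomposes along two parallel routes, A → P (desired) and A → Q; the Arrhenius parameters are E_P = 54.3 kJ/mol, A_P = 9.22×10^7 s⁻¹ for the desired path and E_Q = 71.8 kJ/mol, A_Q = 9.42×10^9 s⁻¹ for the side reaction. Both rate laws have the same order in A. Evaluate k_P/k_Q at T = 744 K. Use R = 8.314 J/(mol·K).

With equal orders, S_{P/Q} = k_P/k_Q = (A_P/A_Q)·exp[(E_Q−E_P)/(RT)].
(E_Q−E_P)/(RT) = (71.8−54.3)×10³/(8.314×744) = 17500/6186 = 2.829.
k_P/k_Q = (9.22×10^7/9.42×10^9)·exp(2.829) = 0.009788 × 16.93 = 0.166.

0.166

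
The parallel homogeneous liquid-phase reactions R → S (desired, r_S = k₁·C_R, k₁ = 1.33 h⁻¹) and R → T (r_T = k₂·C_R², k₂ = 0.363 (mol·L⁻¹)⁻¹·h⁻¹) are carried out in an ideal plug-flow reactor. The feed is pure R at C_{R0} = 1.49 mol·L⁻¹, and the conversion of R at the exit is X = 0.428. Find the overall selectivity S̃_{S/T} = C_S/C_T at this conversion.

C_R = C_{R0}(1−X) = 0.8523 mol·L⁻¹.
Along a PFR/batch, dC_S/dC_R = −r_S/(r_S+r_T) = −k₁/(k₁+k₂·C_R).
Integrating from C_{R0} to C_R: C_S = (1.33/0.363)·ln[(1.33+0.363·1.49)/(1.33+0.363·0.852)] = 3.664·ln(1.871/1.639) = 0.4840 mol·L⁻¹.
C_T = (C_{R0}−C_R)−C_S = 0.1538 mol·L⁻¹; S̃_{S/T} = 0.4840/0.1538 = 3.15.

3.15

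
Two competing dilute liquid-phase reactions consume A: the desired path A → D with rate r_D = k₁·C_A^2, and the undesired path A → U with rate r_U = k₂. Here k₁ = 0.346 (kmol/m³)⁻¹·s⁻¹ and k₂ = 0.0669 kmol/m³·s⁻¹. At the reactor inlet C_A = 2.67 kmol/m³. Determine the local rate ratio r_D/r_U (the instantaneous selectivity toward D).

36.9

S_{D/U} = r_D/r_U = (k₁·C_A^2)/(k₂) = (k₁/k₂)·C_A^2.
= (0.346×2.670^2) / (0.0669) = 2.467/0.06690 = 36.9.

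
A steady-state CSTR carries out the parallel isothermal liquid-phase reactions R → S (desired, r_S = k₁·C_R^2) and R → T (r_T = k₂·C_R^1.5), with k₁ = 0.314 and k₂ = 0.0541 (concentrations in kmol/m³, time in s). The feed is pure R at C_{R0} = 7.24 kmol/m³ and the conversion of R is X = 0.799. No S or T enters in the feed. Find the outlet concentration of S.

5.06 kmol/m³

Exit C_R = C_{R0}(1−X) = 7.24×0.201 = 1.455 kmol/m³.
Rates in a CSTR are evaluated at the outlet concentration: r_S = 0.314×1.455^2 = 0.6650, r_T = 0.0541×1.455^1.5 = 0.09497.
Fraction of consumed R going to S: r_S/(r_S+r_T) = 0.8750.
C_S = 0.8750·C_{R0}·X = 0.8750×7.24×0.799 = 5.06 kmol/m³.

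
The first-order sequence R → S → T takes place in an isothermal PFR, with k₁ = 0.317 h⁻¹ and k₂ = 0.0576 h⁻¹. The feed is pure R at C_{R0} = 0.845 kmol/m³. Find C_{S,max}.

0.579 kmol/m³

For a first-order series the maximum intermediate yield is C_{S,max}/C_{R0} = (k₁/k₂)^[k₂/(k₂−k₁)].
= (0.317/0.0576)^(0.0576/(0.0576−0.317)) = (5.503)^(-0.2221) = 0.6848.
C_{S,max} = 0.6848×0.845 = 0.579 kmol/m³.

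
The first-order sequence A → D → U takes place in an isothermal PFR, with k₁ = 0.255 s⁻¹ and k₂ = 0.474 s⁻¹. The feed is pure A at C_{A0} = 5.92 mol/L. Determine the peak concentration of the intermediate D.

Evaluating C_D at τ_opt = ln(k₂/k₁)/(k₂−k₁) gives C_{D,max}/C_{A0} = (k₁/k₂)^[k₂/(k₂−k₁)].
= (0.255/0.474)^(0.474/(0.474−0.255)) = (0.5380)^(2.164) = 0.2614.
C_{D,max} = 0.2614×5.92 = 1.55 mol/L.

1.55 mol/L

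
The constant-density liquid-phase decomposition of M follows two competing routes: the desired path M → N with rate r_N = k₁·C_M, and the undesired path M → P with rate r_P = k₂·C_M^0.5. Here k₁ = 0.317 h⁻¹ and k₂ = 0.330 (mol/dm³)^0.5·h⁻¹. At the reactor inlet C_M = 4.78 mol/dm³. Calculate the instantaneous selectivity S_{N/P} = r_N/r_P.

2.10

S_{N/P} = r_N/r_P = (k₁·C_M)/(k₂·C_M^0.5) = (k₁/k₂)·C_M^0.5.
= (0.317×4.780) / (0.330×4.780^0.5) = 1.515/0.7215 = 2.10.
Since the desired path is higher order in M, keeping C_M high (PFR or concentrated feed) favours N.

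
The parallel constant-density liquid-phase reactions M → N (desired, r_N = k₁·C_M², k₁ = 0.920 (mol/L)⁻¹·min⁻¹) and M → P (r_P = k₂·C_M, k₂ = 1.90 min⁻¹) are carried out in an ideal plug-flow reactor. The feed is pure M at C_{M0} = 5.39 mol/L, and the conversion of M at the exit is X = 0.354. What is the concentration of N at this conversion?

C_M = C_{M0}(1−X) = 3.482 mol/L.
Along a PFR/batch, dC_P/dC_M = −r_P/(r_N+r_P) = −k₂/(k₂+k₁·C_M).
Integrating from C_{M0} to C_M: C_P = (1.90/0.920)·ln[(1.90+0.920·5.39)/(1.90+0.920·3.48)] = 2.065·ln(6.859/5.103) = 0.6105 mol/L.
Then C_N = (C_{M0}−C_M) − C_P = 1.908 − 0.6105 = 1.298 mol/L.

1.30 mol/L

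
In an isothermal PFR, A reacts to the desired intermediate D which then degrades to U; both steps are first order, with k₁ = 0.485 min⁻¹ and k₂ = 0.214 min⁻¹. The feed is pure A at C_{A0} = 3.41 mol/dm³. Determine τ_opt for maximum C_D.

For first-order series the maximum of C_D occurs at τ_opt = ln(k₂/k₁)/(k₂−k₁).
= ln(0.214/0.485)/(0.214−0.485) = ln(0.4412)/-0.2710 = -0.8182/-0.2710 = 3.02 min.

3.02 min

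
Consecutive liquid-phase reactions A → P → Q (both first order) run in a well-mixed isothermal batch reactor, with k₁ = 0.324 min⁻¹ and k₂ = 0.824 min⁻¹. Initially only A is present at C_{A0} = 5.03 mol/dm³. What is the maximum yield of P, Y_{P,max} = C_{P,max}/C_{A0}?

At the optimum, C_{P,max}/C_{A0} = (k₁/k₂)^[k₂/(k₂−k₁)].
= (0.324/0.824)^(0.824/(0.824−0.324)) = (0.3932)^(1.648) = 0.2147.

0.215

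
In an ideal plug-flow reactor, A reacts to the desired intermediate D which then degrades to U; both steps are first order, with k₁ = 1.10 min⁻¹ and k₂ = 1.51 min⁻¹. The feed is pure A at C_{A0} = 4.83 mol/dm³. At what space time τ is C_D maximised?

Setting dC_D/dτ = 0 gives τ_opt = ln(k₂/k₁)/(k₂−k₁).
= ln(1.51/1.10)/(1.51−1.10) = ln(1.373)/0.4100 = 0.3168/0.4100 = 0.773 min.

0.773 min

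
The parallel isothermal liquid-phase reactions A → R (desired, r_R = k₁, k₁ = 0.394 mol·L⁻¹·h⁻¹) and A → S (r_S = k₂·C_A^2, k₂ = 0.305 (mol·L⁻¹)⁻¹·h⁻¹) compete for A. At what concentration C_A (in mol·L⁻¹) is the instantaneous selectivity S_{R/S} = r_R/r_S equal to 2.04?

0.796 mol·L⁻¹

S_{R/S} = (k₁/k₂)·C_A^-2 ⇒ C_A = (S·k₂/k₁)^(-0.5).
= (2.04×0.305/0.394)^(-0.5) = (1.579)^(-0.5) = 0.796 mol·L⁻¹.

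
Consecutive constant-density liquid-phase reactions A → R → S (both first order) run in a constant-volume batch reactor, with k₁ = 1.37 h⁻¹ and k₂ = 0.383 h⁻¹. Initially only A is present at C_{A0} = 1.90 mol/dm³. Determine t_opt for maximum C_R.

The intermediate peaks when r₁ = r₂, i.e. k₁e^(−k₁t) = k₂e^(−k₂t), giving t_opt = ln(k₂/k₁)/(k₂−k₁).
= ln(0.383/1.37)/(0.383−1.37) = ln(0.2796)/-0.9870 = -1.275/-0.9870 = 1.29 h.

1.29 h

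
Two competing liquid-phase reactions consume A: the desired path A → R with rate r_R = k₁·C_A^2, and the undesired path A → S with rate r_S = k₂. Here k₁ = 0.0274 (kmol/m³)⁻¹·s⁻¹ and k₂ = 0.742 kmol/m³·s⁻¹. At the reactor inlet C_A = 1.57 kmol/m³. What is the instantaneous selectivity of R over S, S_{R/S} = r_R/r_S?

S_{R/S} = r_R/r_S = (k₁·C_A^2)/(k₂) = (k₁/k₂)·C_A^2.
= (0.0274×1.570^2) / (0.742) = 0.06754/0.7420 = 0.0910.

0.0910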